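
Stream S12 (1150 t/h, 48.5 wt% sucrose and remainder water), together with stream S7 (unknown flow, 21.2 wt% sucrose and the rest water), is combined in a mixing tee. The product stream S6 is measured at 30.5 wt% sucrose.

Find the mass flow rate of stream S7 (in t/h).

2226 t/h

Let S7 be the unknown flow. Total out = 1150 + S7.
sucrose balance: 557.75 + 0.212·S7 = 0.305·(1150 + S7)
(0.212 − 0.305)·S7 = 0.305×1150 − 557.75 = -207
S7 = -207 / -0.093 = 2225.8 t/h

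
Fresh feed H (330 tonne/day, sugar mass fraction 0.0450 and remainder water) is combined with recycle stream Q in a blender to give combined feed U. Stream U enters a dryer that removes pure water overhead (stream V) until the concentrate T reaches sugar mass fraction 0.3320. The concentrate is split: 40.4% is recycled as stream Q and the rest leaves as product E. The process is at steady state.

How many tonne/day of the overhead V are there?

285.3 tonne/day

Overall sugar balance (none leaves overhead): sugar in fresh feed = sugar in product, i.e. 330×0.045 = (1−0.404)·T·0.332.
T = 14.85/(0.332×0.596) = 75.049 tonne/day.
Recycle Q = 0.404×75.049 = 30.32 tonne/day.
Combined feed U = 330 + 30.32 = 360.32 tonne/day.
Overhead V = U − T = 360.32 − 75.049 = 285.27 tonne/day.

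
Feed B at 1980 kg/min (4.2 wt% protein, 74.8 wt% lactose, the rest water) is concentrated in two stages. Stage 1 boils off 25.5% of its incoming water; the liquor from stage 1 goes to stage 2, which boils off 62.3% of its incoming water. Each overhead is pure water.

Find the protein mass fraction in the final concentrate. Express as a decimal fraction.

water in feed = 1980×0.210 = 415.8 kg/min.
After stage 1: water left = (1−0.255)×415.8 = 309.77; stream total = 1874 kg/min.
After stage 2: water left = (1−0.623)×309.77 = 116.78; final concentrate = 1681 kg/min.
protein fraction = 83.16/1681 = 0.049.

0.049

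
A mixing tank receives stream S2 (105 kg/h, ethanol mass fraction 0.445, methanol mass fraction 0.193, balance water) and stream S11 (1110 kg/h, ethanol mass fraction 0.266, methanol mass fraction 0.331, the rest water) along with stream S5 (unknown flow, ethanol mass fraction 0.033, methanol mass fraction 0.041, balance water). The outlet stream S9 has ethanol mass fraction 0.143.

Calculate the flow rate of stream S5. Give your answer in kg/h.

1529 kg/h

Let S5 be the unknown flow. Total out = 1215 + S5.
ethanol balance: 341.99 + 0.033·S5 = 0.143·(1215 + S5)
(0.033 − 0.143)·S5 = 0.143×1215 − 341.99 = -168.24
S5 = -168.24 / -0.110 = 1529.5 kg/h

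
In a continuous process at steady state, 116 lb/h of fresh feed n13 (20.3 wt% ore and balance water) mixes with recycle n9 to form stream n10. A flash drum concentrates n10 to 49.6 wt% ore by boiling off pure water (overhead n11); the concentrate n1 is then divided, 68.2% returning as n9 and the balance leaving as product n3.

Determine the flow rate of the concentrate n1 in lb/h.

Overall ore balance (none leaves overhead): ore in fresh feed = ore in product, i.e. 116×0.203 = (1−0.682)·n1·0.496.
n1 = 23.548/(0.496×0.318) = 149.29 lb/h.

149.3 lb/h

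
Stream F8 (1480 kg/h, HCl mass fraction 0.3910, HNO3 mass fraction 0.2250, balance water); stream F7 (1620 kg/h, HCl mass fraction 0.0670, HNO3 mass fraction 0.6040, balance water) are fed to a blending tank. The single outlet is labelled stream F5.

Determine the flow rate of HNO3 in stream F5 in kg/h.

HNO3 out = HNO3 in = 1480×0.225 + 1620×0.604 = 1311.5 kg/h.

1311 kg/h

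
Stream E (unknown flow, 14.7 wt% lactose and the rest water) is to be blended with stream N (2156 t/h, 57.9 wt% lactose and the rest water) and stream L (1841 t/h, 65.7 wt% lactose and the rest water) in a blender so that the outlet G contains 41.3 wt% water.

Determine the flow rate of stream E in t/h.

Let E be the unknown flow. Total out = 3997 + E.
water balance: 1539.1 + 0.853·E = 0.413·(3997 + E)
(0.853 − 0.413)·E = 0.413×3997 − 1539.1 = 111.62
E = 111.62 / 0.440 = 253.69 t/h

253.7 t/h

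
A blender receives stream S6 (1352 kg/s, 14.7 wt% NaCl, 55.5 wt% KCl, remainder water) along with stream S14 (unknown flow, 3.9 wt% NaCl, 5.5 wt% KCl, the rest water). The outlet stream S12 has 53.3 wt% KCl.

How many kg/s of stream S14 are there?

62.23 kg/s

Let S14 be the unknown flow. Total out = 1352 + S14.
KCl balance: 750.36 + 0.055·S14 = 0.533·(1352 + S14)
(0.055 − 0.533)·S14 = 0.533×1352 − 750.36 = -29.744
S14 = -29.744 / -0.478 = 62.226 kg/s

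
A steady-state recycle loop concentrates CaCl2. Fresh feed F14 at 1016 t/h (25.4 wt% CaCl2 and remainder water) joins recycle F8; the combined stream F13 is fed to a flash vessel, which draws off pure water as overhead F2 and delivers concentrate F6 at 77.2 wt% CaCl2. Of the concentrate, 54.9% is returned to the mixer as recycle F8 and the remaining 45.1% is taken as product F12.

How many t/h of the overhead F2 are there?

Overall CaCl2 balance (none leaves overhead): CaCl2 in fresh feed = CaCl2 in product, i.e. 1016×0.254 = (1−0.549)·F6·0.772.
F6 = 258.06/(0.772×0.451) = 741.2 t/h.
Recycle F8 = 0.549×741.2 = 406.92 t/h.
Combined feed F13 = 1016 + 406.92 = 1422.9 t/h.
Overhead F2 = F13 − F6 = 1422.9 − 741.2 = 681.72 t/h.

681.7 t/h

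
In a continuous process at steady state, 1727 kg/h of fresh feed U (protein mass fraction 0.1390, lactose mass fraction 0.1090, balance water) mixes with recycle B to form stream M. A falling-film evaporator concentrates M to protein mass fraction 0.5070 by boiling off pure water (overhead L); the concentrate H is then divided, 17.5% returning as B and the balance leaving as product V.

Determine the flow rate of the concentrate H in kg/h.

573.9 kg/h

Overall protein balance (none leaves overhead): protein in fresh feed = protein in product, i.e. 1727×0.139 = (1−0.175)·H·0.507.
H = 240.05/(0.507×0.825) = 573.91 kg/h.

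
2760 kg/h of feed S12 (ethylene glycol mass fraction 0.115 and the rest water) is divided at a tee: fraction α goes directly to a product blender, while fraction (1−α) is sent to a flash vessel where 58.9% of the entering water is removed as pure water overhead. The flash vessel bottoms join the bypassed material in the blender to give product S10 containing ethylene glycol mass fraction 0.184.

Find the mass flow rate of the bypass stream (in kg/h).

All 2760×0.115 = 317.4 kg/h of ethylene glycol reaches S10, so S10 = 317.4/0.184 = 1725 kg/h and vapour = 1035 kg/h.
The evaporator receives (1−α)·2760 of feed at 0.885 water and removes 0.589 of that water:
0.589×0.885×(1−α)×2760 = 1035
(1−α) = 1035/1438.7 = 0.7194;  α = 0.2806.
Bypass flow = 0.2806×2760 = 774.45 kg/h.

774.4 kg/h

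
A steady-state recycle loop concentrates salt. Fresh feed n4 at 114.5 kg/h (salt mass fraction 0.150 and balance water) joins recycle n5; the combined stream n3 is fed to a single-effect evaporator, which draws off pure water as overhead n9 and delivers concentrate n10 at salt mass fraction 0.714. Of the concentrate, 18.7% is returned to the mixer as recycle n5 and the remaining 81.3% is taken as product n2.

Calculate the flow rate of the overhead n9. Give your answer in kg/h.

90.45 kg/h

Overall salt balance (none leaves overhead): salt in fresh feed = salt in product, i.e. 114.5×0.150 = (1−0.187)·n10·0.714.
n10 = 17.175/(0.714×0.813) = 29.587 kg/h.
Recycle n5 = 0.187×29.587 = 5.5329 kg/h.
Combined feed n3 = 114.5 + 5.5329 = 120.03 kg/h.
Overhead n9 = n3 − n10 = 120.03 − 29.587 = 90.445 kg/h.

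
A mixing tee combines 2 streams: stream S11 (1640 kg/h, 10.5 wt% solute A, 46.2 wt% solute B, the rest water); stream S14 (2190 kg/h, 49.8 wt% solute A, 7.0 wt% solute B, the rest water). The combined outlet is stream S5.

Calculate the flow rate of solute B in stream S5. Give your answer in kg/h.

911 kg/h

solute B out = solute B in = 1640×0.462 + 2190×0.070 = 910.98 kg/h.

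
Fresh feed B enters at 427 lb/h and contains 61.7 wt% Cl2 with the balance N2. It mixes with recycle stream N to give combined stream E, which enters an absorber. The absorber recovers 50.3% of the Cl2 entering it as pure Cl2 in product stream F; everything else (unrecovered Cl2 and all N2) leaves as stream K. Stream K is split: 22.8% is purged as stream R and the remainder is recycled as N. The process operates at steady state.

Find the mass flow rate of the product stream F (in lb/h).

Cl2 in E: m_A = 427×0.617 + (1−0.228)·(1−0.503)·m_A, so m_A = 263.46/0.6163 = 427.47 lb/h.
Product F = 0.503×427.47 = 215.02 lb/h.

215 lb/h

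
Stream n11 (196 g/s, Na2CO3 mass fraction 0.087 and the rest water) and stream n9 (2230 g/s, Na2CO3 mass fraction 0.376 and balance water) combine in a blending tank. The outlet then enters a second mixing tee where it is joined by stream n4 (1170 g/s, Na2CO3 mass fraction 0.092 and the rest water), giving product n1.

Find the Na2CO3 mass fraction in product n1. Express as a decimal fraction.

Overall, product flow = 3596 g/s.
Na2CO3 in = 196×0.087 + 2230×0.376 + 1170×0.092 = 963.17 g/s.
Na2CO3 fraction in n1 = 0.268.

0.268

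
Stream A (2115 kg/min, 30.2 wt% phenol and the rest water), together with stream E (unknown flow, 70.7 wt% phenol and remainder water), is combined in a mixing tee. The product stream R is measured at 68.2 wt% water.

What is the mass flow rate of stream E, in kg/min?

86.99 kg/min

Let E be the unknown flow. Total out = 2115 + E.
water balance: 1476.3 + 0.293·E = 0.682·(2115 + E)
(0.293 − 0.682)·E = 0.682×2115 − 1476.3 = -33.84
E = -33.84 / -0.389 = 86.992 kg/min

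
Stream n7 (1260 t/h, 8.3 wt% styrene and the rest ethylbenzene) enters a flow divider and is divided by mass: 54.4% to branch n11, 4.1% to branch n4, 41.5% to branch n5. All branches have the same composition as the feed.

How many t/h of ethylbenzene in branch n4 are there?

Branch n4 total = 0.041×1260 = 51.66 t/h.
ethylbenzene in n4 = 0.917×51.66 = 47.372 t/h.

47.37 t/h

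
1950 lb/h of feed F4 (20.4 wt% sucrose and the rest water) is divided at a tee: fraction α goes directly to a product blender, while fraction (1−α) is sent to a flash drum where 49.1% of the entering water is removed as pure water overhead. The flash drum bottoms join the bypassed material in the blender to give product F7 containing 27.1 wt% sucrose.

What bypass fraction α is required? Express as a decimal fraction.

0.367

All 1950×0.204 = 397.8 lb/h of sucrose reaches F7, so F7 = 397.8/0.271 = 1467.9 lb/h and vapour = 482.1 lb/h.
The evaporator receives (1−α)·1950 of feed at 0.796 water and removes 0.491 of that water:
0.491×0.796×(1−α)×1950 = 482.1
(1−α) = 482.1/762.13 = 0.6326;  α = 0.3674.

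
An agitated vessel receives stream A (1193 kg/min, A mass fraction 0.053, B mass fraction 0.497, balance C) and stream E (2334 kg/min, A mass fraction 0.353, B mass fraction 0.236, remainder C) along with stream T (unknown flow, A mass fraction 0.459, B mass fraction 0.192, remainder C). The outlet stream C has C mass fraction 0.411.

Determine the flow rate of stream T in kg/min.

Let T be the unknown flow. Total out = 3527 + T.
C balance: 1496.1 + 0.349·T = 0.411·(3527 + T)
(0.349 − 0.411)·T = 0.411×3527 − 1496.1 = -46.527
T = -46.527 / -0.062 = 750.44 kg/min

750.4 kg/min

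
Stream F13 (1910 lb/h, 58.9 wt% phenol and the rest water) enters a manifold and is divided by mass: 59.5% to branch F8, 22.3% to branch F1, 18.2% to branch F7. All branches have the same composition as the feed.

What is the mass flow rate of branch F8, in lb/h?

1136 lb/h

Branch F8 flow = 0.595×1910 = 1136.5 lb/h.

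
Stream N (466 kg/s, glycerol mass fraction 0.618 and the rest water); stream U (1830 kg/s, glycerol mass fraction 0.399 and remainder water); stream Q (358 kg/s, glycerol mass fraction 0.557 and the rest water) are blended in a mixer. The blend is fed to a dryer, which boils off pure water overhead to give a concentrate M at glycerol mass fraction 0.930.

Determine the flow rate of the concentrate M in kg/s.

1309 kg/s

glycerol entering = 466×0.618 + 1830×0.399 + 358×0.557 = 1217.6 kg/s.
All glycerol reports to M, so M = 1217.6/0.930 = 1309.2 kg/s.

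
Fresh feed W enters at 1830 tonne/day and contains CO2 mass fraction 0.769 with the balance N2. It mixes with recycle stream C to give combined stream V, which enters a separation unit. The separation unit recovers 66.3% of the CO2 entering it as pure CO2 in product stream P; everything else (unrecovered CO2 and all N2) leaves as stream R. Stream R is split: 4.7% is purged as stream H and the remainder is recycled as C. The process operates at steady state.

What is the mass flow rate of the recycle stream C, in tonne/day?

9237 tonne/day

N2 enters only via W and leaves only via the purge: 1830×0.231 = 0.047×(N2 in R), and the separation unit passes all N2, so N2 in V = N2 in R = 8994.3 tonne/day.
CO2 in V: m_A = 1830×0.769 + (1−0.047)·(1−0.663)·m_A, so m_A = 1407.3/0.6788 = 2073.1 tonne/day.
R = (1−0.663)×2073.1 + 8994.3 = 9692.9 tonne/day.
Recycle C = (1−0.047)×9692.9 = 9237.3 tonne/day.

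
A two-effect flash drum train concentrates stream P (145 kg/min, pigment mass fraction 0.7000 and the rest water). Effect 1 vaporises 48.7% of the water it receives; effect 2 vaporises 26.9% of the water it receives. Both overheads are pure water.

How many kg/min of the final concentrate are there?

117.8 kg/min

water in feed = 145×0.300 = 43.5 kg/min.
After stage 1: water left = (1−0.487)×43.5 = 22.316; stream total = 123.82 kg/min.
After stage 2: water left = (1−0.269)×22.316 = 16.313; final concentrate = 117.81 kg/min.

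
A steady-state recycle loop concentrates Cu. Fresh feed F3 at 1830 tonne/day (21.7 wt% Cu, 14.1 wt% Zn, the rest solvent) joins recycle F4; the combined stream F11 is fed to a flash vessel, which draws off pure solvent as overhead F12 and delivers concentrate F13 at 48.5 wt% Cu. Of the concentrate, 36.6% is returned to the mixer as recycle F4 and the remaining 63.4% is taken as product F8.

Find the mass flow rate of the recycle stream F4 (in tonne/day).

Overall Cu balance (none leaves overhead): Cu in fresh feed = Cu in product, i.e. 1830×0.217 = (1−0.366)·F13·0.485.
F13 = 397.11/(0.485×0.634) = 1291.5 tonne/day.
Recycle F4 = 0.366×1291.5 = 472.67 tonne/day.

472.7 tonne/day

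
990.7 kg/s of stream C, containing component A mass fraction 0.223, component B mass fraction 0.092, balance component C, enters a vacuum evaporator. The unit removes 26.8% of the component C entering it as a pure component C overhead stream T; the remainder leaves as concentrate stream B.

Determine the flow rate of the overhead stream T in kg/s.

component C entering = 990.7×0.685 = 678.63 kg/s; overhead removed = 0.268×678.63 = 181.87 kg/s.

181.9 kg/s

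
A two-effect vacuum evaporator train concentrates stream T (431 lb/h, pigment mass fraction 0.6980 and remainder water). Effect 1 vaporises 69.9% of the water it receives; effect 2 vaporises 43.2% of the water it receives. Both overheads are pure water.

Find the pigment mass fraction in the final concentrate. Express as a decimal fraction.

water in feed = 431×0.302 = 130.16 lb/h.
After stage 1: water left = (1−0.699)×130.16 = 39.179; stream total = 340.02 lb/h.
After stage 2: water left = (1−0.432)×39.179 = 22.254; final concentrate = 323.09 lb/h.
pigment fraction = 300.84/323.09 = 0.9311.

0.9311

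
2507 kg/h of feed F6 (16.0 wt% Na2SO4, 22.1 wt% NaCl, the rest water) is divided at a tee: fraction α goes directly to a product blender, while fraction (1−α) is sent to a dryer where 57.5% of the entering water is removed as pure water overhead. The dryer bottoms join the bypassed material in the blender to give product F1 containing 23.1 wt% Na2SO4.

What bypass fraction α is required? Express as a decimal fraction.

All 2507×0.160 = 401.12 kg/h of Na2SO4 reaches F1, so F1 = 401.12/0.231 = 1736.5 kg/h and vapour = 770.55 kg/h.
The evaporator receives (1−α)·2507 of feed at 0.619 water and removes 0.575 of that water:
0.575×0.619×(1−α)×2507 = 770.55
(1−α) = 770.55/892.3 = 0.8636;  α = 0.1364.

0.136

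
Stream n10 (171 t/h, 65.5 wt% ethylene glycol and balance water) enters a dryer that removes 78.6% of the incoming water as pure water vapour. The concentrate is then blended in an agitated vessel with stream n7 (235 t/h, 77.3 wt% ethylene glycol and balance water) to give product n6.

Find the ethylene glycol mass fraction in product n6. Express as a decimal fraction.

0.817

Vapour removed = 0.786×0.345×171 = 46.37 t/h; concentrate = 124.63 t/h.
ethylene glycol reaching the mixer = 112.01 (from concentrate) + 235×0.773 = 293.66 t/h.
Product flow = 124.63 + 235 = 359.63 t/h; ethylene glycol fraction = 0.817.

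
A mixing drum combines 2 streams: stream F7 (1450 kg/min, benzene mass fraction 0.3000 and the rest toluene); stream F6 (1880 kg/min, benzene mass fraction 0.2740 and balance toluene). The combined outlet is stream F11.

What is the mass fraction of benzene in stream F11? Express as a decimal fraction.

Total flow out = 1450 + 1880 = 3330 kg/min.
benzene in = 1450×0.300 + 1880×0.274 = 950.12 kg/min.
benzene mass fraction in F11 = 950.12/3330 = 0.2853.

0.2853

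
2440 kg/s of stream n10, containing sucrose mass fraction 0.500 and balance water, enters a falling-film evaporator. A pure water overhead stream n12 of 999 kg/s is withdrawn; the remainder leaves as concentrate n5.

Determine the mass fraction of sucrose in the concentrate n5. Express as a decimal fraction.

sucrose is not removed: 2440×0.500 = 1220 kg/s of sucrose enters n5.
Concentrate = 2440 − 999 = 1441 kg/s.
Mass fraction = 1220/1441 = 0.847.

0.847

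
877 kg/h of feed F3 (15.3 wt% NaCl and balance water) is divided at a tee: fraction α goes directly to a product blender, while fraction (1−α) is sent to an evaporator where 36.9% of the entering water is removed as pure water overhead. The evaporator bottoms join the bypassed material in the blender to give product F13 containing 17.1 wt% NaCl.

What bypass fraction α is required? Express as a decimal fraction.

All 877×0.153 = 134.18 kg/h of NaCl reaches F13, so F13 = 134.18/0.171 = 784.68 kg/h and vapour = 92.316 kg/h.
The evaporator receives (1−α)·877 of feed at 0.847 water and removes 0.369 of that water:
0.369×0.847×(1−α)×877 = 92.316
(1−α) = 92.316/274.1 = 0.3368;  α = 0.6632.

0.663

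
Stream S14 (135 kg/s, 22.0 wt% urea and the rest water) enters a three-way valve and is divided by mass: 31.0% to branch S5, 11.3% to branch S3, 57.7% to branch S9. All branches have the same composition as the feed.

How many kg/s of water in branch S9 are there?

Branch S9 total = 0.577×135 = 77.895 kg/s.
water in S9 = 0.780×77.895 = 60.758 kg/s.

60.76 kg/s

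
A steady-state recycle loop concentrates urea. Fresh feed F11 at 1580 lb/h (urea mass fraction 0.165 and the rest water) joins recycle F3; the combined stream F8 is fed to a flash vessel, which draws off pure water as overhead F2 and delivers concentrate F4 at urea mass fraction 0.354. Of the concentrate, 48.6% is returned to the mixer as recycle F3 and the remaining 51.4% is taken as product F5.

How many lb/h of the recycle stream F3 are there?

Overall urea balance (none leaves overhead): urea in fresh feed = urea in product, i.e. 1580×0.165 = (1−0.486)·F4·0.354.
F4 = 260.7/(0.354×0.514) = 1432.8 lb/h.
Recycle F3 = 0.486×1432.8 = 696.32 lb/h.

696.3 lb/h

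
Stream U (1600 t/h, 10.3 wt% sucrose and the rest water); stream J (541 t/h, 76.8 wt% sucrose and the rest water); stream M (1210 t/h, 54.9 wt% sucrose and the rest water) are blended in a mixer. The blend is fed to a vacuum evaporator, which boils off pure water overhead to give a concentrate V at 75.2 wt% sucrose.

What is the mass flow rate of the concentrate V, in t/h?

1655 t/h

sucrose entering = 1600×0.103 + 541×0.768 + 1210×0.549 = 1244.6 t/h.
All sucrose reports to V, so V = 1244.6/0.752 = 1655 t/h.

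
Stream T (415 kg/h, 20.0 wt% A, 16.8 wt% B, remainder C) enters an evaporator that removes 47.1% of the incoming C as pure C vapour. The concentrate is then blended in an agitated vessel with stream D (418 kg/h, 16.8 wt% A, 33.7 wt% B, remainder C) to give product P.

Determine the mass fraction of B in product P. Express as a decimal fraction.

0.297

Vapour removed = 0.471×0.632×415 = 123.53 kg/h; concentrate = 291.47 kg/h.
B reaching the mixer = 69.72 (from concentrate) + 418×0.337 = 210.59 kg/h.
Product flow = 291.47 + 418 = 709.47 kg/h; B fraction = 0.297.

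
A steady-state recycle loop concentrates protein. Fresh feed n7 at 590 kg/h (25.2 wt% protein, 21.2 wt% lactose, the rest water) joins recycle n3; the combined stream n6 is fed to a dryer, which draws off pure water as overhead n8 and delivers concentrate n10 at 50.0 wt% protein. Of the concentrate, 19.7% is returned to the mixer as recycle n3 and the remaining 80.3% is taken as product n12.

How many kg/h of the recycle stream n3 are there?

Overall protein balance (none leaves overhead): protein in fresh feed = protein in product, i.e. 590×0.252 = (1−0.197)·n10·0.500.
n10 = 148.68/(0.500×0.803) = 370.31 kg/h.
Recycle n3 = 0.197×370.31 = 72.951 kg/h.

72.95 kg/h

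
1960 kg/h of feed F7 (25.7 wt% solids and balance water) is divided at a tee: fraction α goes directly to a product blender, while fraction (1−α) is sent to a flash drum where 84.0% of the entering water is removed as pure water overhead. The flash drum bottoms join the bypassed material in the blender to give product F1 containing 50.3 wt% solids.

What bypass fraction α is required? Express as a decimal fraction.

All 1960×0.257 = 503.72 kg/h of solids reaches F1, so F1 = 503.72/0.503 = 1001.4 kg/h and vapour = 958.57 kg/h.
The evaporator receives (1−α)·1960 of feed at 0.743 water and removes 0.840 of that water:
0.840×0.743×(1−α)×1960 = 958.57
(1−α) = 958.57/1223.3 = 0.7836;  α = 0.2164.

0.216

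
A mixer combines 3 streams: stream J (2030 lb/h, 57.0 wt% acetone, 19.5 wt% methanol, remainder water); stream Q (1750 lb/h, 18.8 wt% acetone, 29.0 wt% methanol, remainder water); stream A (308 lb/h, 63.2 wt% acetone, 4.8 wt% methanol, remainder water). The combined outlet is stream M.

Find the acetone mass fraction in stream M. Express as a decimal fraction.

0.411

Total flow out = 2030 + 1750 + 308 = 4088 lb/h.
acetone in = 2030×0.570 + 1750×0.188 + 308×0.632 = 1680.8 lb/h.
acetone mass fraction in M = 1680.8/4088 = 0.411.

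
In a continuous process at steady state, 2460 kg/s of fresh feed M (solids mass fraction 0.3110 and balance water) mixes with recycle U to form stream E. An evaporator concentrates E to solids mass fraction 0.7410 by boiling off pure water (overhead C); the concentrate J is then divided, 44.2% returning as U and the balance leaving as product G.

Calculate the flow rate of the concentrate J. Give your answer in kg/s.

Overall solids balance (none leaves overhead): solids in fresh feed = solids in product, i.e. 2460×0.311 = (1−0.442)·J·0.741.
J = 765.06/(0.741×0.558) = 1850.3 kg/s.

1850 kg/s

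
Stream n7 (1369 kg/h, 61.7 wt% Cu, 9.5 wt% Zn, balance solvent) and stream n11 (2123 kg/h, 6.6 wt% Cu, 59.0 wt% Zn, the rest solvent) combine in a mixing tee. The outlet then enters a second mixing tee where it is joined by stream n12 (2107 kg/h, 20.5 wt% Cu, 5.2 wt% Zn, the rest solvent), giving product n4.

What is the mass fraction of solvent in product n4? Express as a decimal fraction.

0.480

Overall, product flow = 5599 kg/h.
solvent in = 1369×0.288 + 2123×0.344 + 2107×0.743 = 2690.1 kg/h.
solvent fraction in n4 = 0.480.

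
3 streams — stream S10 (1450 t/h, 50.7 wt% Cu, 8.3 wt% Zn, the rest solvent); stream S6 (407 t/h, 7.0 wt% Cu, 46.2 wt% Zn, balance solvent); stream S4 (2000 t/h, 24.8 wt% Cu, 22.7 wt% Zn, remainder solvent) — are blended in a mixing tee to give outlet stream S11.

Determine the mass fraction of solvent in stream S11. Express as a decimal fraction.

Total flow out = 1450 + 407 + 2000 = 3857 t/h.
solvent in = 1450×0.410 + 407×0.468 + 2000×0.525 = 1835 t/h.
solvent mass fraction in S11 = 1835/3857 = 0.4758.

0.4758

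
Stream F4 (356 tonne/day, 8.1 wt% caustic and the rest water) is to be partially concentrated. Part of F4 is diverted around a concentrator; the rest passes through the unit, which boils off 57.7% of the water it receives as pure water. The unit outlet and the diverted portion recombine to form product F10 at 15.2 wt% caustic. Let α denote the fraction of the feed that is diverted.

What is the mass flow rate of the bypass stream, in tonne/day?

All 356×0.081 = 28.836 tonne/day of caustic reaches F10, so F10 = 28.836/0.152 = 189.71 tonne/day and vapour = 166.29 tonne/day.
The evaporator receives (1−α)·356 of feed at 0.919 water and removes 0.577 of that water:
0.577×0.919×(1−α)×356 = 166.29
(1−α) = 166.29/188.77 = 0.8809;  α = 0.1191.
Bypass flow = 0.1191×356 = 42.402 tonne/day.

42.4 tonne/day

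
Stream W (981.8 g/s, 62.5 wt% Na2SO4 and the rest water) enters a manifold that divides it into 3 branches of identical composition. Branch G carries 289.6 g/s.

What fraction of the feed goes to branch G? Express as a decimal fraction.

0.295

Fraction to G = 289.6/981.8 = 0.2950.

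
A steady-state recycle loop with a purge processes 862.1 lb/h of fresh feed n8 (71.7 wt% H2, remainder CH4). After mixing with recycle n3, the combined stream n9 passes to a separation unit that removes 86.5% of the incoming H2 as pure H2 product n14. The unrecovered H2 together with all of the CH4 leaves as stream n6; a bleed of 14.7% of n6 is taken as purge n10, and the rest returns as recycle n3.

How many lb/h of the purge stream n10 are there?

257.8 lb/h

CH4 enters only via n8 and leaves only via the purge: 862.1×0.283 = 0.147×(CH4 in n6), and the separation unit passes all CH4, so CH4 in n9 = CH4 in n6 = 1659.7 lb/h.
H2 in n9: m_A = 862.1×0.717 + (1−0.147)·(1−0.865)·m_A, so m_A = 618.13/0.8848 = 698.57 lb/h.
n6 = (1−0.865)×698.57 + 1659.7 = 1754 lb/h.
Purge n10 = 0.147×1754 = 257.84 lb/h.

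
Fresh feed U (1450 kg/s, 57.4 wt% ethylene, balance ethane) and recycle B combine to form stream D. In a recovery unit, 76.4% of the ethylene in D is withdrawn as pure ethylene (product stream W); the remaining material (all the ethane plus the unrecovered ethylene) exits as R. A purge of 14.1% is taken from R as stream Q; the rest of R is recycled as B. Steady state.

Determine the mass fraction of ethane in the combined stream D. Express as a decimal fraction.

0.808

ethane enters only via U and leaves only via the purge: 1450×0.426 = 0.141×(ethane in R), and the recovery unit passes all ethane, so ethane in D = ethane in R = 4380.9 kg/s.
ethylene in D: m_A = 1450×0.574 + (1−0.141)·(1−0.764)·m_A, so m_A = 832.3/0.7973 = 1043.9 kg/s.
D = 1043.9 + 4380.9 = 5424.8 kg/s.
ethane fraction in D = 4380.9/5424.8 = 0.808.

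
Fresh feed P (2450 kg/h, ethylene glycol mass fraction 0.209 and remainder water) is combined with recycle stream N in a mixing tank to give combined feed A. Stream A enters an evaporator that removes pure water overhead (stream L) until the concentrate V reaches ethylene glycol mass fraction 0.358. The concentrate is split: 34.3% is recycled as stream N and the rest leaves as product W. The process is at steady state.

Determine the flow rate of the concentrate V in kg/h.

Overall ethylene glycol balance (none leaves overhead): ethylene glycol in fresh feed = ethylene glycol in product, i.e. 2450×0.209 = (1−0.343)·V·0.358.
V = 512.05/(0.358×0.657) = 2177 kg/h.

2177 kg/h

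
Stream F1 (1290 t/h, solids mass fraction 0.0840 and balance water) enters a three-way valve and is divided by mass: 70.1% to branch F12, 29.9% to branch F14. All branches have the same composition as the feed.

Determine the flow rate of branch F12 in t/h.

904.3 t/h

Branch F12 flow = 0.701×1290 = 904.29 t/h.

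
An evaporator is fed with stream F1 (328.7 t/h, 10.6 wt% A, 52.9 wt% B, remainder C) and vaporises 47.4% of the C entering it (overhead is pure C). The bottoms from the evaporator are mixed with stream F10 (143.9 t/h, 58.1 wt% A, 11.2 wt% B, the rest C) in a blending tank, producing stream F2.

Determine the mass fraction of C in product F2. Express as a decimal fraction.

Vapour removed = 0.474×0.365×328.7 = 56.868 t/h; concentrate = 271.83 t/h.
C reaching the mixer = 63.107 (from concentrate) + 143.9×0.307 = 107.28 t/h.
Product flow = 271.83 + 143.9 = 415.73 t/h; C fraction = 0.258.

0.258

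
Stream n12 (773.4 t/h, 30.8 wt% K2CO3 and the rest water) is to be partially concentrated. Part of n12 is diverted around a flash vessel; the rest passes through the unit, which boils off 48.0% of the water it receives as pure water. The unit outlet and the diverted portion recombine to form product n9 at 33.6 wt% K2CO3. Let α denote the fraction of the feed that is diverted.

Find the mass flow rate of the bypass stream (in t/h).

579.4 t/h

All 773.4×0.308 = 238.21 t/h of K2CO3 reaches n9, so n9 = 238.21/0.336 = 708.95 t/h and vapour = 64.45 t/h.
The evaporator receives (1−α)·773.4 of feed at 0.692 water and removes 0.480 of that water:
0.480×0.692×(1−α)×773.4 = 64.45
(1−α) = 64.45/256.89 = 0.2509;  α = 0.7491.
Bypass flow = 0.7491×773.4 = 579.37 t/h.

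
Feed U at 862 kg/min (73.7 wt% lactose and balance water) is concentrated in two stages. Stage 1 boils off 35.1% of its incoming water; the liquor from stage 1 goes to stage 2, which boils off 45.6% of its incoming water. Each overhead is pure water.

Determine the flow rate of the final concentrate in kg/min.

715.3 kg/min

water in feed = 862×0.263 = 226.71 kg/min.
After stage 1: water left = (1−0.351)×226.71 = 147.13; stream total = 782.43 kg/min.
After stage 2: water left = (1−0.456)×147.13 = 80.04; final concentrate = 715.33 kg/min.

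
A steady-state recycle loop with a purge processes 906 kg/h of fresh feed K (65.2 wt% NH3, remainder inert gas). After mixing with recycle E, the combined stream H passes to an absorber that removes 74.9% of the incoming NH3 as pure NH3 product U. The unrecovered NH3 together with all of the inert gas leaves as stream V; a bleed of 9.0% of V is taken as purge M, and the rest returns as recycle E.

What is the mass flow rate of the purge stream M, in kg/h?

332.6 kg/h

inert gas enters only via K and leaves only via the purge: 906×0.348 = 0.090×(inert gas in V), and the absorber passes all inert gas, so inert gas in H = inert gas in V = 3503.2 kg/h.
NH3 in H: m_A = 906×0.652 + (1−0.090)·(1−0.749)·m_A, so m_A = 590.71/0.7716 = 765.58 kg/h.
V = (1−0.749)×765.58 + 3503.2 = 3695.4 kg/h.
Purge M = 0.090×3695.4 = 332.58 kg/h.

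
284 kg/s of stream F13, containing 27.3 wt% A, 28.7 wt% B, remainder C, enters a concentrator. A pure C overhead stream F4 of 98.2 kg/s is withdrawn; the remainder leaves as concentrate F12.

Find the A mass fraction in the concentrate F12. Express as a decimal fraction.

0.417

A is not removed: 284×0.273 = 77.532 kg/s of A enters F12.
Concentrate = 284 − 98.2 = 185.8 kg/s.
Mass fraction = 77.532/185.8 = 0.417.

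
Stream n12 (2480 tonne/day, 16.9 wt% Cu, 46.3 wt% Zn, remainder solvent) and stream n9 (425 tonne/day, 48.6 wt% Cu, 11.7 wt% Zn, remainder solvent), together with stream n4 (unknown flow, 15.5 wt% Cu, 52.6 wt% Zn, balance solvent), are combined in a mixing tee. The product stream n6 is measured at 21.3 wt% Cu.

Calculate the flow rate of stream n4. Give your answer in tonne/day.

119.1 tonne/day

Let n4 be the unknown flow. Total out = 2905 + n4.
Cu balance: 625.67 + 0.155·n4 = 0.213·(2905 + n4)
(0.155 − 0.213)·n4 = 0.213×2905 − 625.67 = -6.905
n4 = -6.905 / -0.058 = 119.05 tonne/day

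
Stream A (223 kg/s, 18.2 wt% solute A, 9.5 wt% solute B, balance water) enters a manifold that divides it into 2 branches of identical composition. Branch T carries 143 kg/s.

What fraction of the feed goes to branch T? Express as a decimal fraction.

0.641

Fraction to T = 143/223 = 0.6413.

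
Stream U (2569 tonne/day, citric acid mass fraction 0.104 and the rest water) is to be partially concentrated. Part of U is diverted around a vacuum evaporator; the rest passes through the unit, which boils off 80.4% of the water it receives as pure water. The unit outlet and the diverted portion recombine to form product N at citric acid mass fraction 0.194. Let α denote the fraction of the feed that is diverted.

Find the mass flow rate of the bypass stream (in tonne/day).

All 2569×0.104 = 267.18 tonne/day of citric acid reaches N, so N = 267.18/0.194 = 1377.2 tonne/day and vapour = 1191.8 tonne/day.
The evaporator receives (1−α)·2569 of feed at 0.896 water and removes 0.804 of that water:
0.804×0.896×(1−α)×2569 = 1191.8
(1−α) = 1191.8/1850.7 = 0.6440;  α = 0.3560.
Bypass flow = 0.3560×2569 = 914.6 tonne/day.

914.6 tonne/day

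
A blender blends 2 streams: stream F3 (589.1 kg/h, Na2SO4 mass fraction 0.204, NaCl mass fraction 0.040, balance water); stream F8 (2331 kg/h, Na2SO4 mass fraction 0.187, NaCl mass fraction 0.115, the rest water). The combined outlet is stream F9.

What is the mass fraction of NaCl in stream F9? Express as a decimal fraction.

Total flow out = 589.1 + 2331 = 2920.1 kg/h.
NaCl in = 589.1×0.040 + 2331×0.115 = 291.63 kg/h.
NaCl mass fraction in F9 = 291.63/2920.1 = 0.100.

0.100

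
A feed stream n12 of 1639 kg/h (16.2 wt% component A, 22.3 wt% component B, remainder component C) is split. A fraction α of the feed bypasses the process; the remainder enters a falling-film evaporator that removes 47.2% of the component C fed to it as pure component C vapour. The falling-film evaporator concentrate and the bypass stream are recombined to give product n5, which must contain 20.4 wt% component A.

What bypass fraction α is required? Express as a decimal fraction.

0.291

All 1639×0.162 = 265.52 kg/h of component A reaches n5, so n5 = 265.52/0.204 = 1301.6 kg/h and vapour = 337.44 kg/h.
The evaporator receives (1−α)·1639 of feed at 0.615 component C and removes 0.472 of that component C:
0.472×0.615×(1−α)×1639 = 337.44
(1−α) = 337.44/475.77 = 0.7093;  α = 0.2907.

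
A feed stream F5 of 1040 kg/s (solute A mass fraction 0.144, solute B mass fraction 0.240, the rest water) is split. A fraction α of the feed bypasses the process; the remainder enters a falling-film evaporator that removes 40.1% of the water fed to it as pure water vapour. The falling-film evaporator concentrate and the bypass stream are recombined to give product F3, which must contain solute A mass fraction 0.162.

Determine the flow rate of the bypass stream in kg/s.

572.2 kg/s

All 1040×0.144 = 149.76 kg/s of solute A reaches F3, so F3 = 149.76/0.162 = 924.44 kg/s and vapour = 115.56 kg/s.
The evaporator receives (1−α)·1040 of feed at 0.616 water and removes 0.401 of that water:
0.401×0.616×(1−α)×1040 = 115.56
(1−α) = 115.56/256.9 = 0.4498;  α = 0.5502.
Bypass flow = 0.5502×1040 = 572.19 kg/s.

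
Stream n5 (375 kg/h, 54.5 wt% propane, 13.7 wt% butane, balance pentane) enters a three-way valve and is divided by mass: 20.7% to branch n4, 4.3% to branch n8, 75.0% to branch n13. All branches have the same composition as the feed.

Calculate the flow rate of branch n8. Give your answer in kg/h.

16.12 kg/h

Branch n8 flow = 0.043×375 = 16.125 kg/h.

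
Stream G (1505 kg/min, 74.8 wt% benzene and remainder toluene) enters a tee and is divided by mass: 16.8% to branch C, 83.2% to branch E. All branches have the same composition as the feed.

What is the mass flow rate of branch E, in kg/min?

Branch E flow = 0.832×1505 = 1252.2 kg/min.

1252 kg/min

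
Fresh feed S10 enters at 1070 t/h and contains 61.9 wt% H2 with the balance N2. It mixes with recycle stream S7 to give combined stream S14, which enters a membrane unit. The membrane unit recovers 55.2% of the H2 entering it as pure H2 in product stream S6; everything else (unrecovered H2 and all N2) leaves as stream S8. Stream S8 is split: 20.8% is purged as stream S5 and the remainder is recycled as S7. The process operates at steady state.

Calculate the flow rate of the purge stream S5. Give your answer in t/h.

503.3 t/h

N2 enters only via S10 and leaves only via the purge: 1070×0.381 = 0.208×(N2 in S8), and the membrane unit passes all N2, so N2 in S14 = N2 in S8 = 1960 t/h.
H2 in S14: m_A = 1070×0.619 + (1−0.208)·(1−0.552)·m_A, so m_A = 662.33/0.6452 = 1026.6 t/h.
S8 = (1−0.552)×1026.6 + 1960 = 2419.9 t/h.
Purge S5 = 0.208×2419.9 = 503.33 t/h.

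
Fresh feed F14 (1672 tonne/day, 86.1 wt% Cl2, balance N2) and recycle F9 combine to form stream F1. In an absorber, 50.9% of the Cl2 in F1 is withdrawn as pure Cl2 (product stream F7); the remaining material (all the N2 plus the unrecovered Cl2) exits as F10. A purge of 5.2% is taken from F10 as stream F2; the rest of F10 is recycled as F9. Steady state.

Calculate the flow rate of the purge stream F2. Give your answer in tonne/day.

N2 enters only via F14 and leaves only via the purge: 1672×0.139 = 0.052×(N2 in F10), and the absorber passes all N2, so N2 in F1 = N2 in F10 = 4469.4 tonne/day.
Cl2 in F1: m_A = 1672×0.861 + (1−0.052)·(1−0.509)·m_A, so m_A = 1439.6/0.5345 = 2693.2 tonne/day.
F10 = (1−0.509)×2693.2 + 4469.4 = 5791.7 tonne/day.
Purge F2 = 0.052×5791.7 = 301.17 tonne/day.

301.2 tonne/day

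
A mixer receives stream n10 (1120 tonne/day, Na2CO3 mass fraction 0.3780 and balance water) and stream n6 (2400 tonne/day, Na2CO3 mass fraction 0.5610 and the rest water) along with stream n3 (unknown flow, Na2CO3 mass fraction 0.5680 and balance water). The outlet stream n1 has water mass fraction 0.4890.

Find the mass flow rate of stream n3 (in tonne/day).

508.1 tonne/day

Let n3 be the unknown flow. Total out = 3520 + n3.
water balance: 1750.2 + 0.432·n3 = 0.489·(3520 + n3)
(0.432 − 0.489)·n3 = 0.489×3520 − 1750.2 = -28.96
n3 = -28.96 / -0.057 = 508.07 tonne/day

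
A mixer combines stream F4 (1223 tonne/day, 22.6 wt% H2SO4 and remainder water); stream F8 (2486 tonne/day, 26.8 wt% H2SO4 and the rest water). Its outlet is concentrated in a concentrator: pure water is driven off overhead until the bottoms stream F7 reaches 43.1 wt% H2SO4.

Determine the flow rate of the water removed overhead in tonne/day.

H2SO4 entering = 1223×0.226 + 2486×0.268 = 942.65 tonne/day.
All H2SO4 reports to F7, so F7 = 942.65/0.431 = 2187.1 tonne/day.
Total feed = 3709 tonne/day; overhead = 3709 − 2187.1 = 1521.9 tonne/day.

1522 tonne/day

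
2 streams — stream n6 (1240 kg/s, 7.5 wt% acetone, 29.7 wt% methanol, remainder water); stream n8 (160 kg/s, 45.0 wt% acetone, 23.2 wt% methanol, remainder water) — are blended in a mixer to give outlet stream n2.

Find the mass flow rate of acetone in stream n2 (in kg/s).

165 kg/s

acetone out = acetone in = 1240×0.075 + 160×0.450 = 165 kg/s.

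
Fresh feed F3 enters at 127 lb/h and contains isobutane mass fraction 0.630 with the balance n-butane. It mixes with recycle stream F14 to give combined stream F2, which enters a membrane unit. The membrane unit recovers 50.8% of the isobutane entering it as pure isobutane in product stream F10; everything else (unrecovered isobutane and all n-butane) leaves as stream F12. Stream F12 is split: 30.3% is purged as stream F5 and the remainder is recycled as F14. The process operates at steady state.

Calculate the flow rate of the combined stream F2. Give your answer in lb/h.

276.8 lb/h

n-butane enters only via F3 and leaves only via the purge: 127×0.370 = 0.303×(n-butane in F12), and the membrane unit passes all n-butane, so n-butane in F2 = n-butane in F12 = 155.08 lb/h.
isobutane in F2: m_A = 127×0.630 + (1−0.303)·(1−0.508)·m_A, so m_A = 80.01/0.6571 = 121.77 lb/h.
F2 = 121.77 + 155.08 = 276.85 lb/h.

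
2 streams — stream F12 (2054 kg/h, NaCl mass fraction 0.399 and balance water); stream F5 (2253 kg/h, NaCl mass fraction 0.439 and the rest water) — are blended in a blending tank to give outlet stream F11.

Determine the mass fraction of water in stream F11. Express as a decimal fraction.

0.580

Total flow out = 2054 + 2253 = 4307 kg/h.
water in = 2054×0.601 + 2253×0.561 = 2498.4 kg/h.
water mass fraction in F11 = 2498.4/4307 = 0.580.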